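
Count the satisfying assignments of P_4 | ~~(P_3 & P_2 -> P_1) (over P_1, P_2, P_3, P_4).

15

P_1  P_2  P_3  P_4     (P_4 | ~~((P_3 & P_2) -> P_1))
 F    F    F    F                    T               
 F    F    F    T                    T               
 F    F    T    F                    T               
 F    F    T    T                    T               
 F    T    F    F                    T               
 F    T    F    T                    T               
 F    T    T    F                    F               
 F    T    T    T                    T               
 T    F    F    F                    T               
 T    F    F    T                    T               
 T    F    T    F                    T               
 T    F    T    T                    T               
 T    T    F    F                    T               
 T    T    F    T                    T               
 T    T    T    F                    T               
 T    T    T    T                    T               
The formula is true on 15 of the 16 rows.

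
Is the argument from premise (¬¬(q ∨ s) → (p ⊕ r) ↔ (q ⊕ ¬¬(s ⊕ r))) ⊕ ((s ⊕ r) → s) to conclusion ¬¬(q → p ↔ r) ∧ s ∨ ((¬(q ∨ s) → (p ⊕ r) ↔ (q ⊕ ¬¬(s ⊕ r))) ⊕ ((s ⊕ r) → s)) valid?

p | q | r | s | φ | ψ
- | - | - | - | - | -
F | F | F | F | T | F
F | F | F | T | T | F
F | F | T | F | T | T
F | F | T | T | T | T
F | T | F | F | T | F
F | T | F | T | F | T
F | T | T | F | F | F
F | T | T | T | F | F
T | F | F | F | T | T
T | F | F | T | F | F
T | F | T | F | T | F
T | F | T | T | F | T
T | T | F | F | F | F
T | T | F | T | T | T
T | T | T | F | T | F
T | T | T | T | T | T
At p=F, q=F, r=F, s=F we have φ true but ψ false, so φ does not entail ψ.

no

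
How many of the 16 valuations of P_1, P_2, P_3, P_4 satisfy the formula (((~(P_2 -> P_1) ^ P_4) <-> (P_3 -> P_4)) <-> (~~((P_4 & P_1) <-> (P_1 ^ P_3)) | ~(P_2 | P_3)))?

 P_1  |  P_2  |  P_3  |  P_4  |   φ  
----- | ----- | ----- | ----- | -----
 True |  True |  True |  True | False
 True |  True |  True | False |  True
 True |  True | False |  True |  True
 True |  True | False | False |  True
 True | False |  True |  True | False
 True | False |  True | False |  True
 True | False | False |  True |  True
 True | False | False | False | False
False |  True |  True |  True |  True
False |  True |  True | False |  True
False |  True | False |  True | False
False |  True | False | False |  True
False | False |  True |  True | False
False | False |  True | False | False
False | False | False |  True |  True
False | False | False | False | False
The formula is true on 9 of the 16 rows.

9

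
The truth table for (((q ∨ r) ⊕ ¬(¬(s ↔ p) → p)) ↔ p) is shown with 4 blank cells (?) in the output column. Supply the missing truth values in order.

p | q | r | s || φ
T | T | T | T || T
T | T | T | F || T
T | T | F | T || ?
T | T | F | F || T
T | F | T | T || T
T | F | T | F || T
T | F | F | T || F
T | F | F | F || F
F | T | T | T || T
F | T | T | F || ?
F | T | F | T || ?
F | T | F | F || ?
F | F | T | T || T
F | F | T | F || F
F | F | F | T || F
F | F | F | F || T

T, F, T, F

Row p=T, q=T, r=F, s=T: ((q ∨ r) ⊕ ¬(¬(s ↔ p) → p)) = T, so the formula = T.
Row p=F, q=T, r=T, s=F: ((q ∨ r) ⊕ ¬(¬(s ↔ p) → p)) = T, so the formula = F.
Row p=F, q=T, r=F, s=T: ((q ∨ r) ⊕ ¬(¬(s ↔ p) → p)) = F, so the formula = T.
Row p=F, q=T, r=F, s=F: ((q ∨ r) ⊕ ¬(¬(s ↔ p) → p)) = T, so the formula = F.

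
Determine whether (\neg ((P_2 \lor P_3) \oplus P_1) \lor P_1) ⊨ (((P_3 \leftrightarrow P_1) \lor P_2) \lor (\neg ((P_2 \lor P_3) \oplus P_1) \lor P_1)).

P_1 | P_2 | P_3 | φ | ψ
--- | --- | --- | - | -
 1  |  1  |  1  | 1 | 1
 1  |  1  |  0  | 1 | 1
 1  |  0  |  1  | 1 | 1
 1  |  0  |  0  | 1 | 1
 0  |  1  |  1  | 0 | 1
 0  |  1  |  0  | 0 | 1
 0  |  0  |  1  | 0 | 0
 0  |  0  |  0  | 1 | 1
In every row where φ is true, ψ is also true, so φ ⊨ ψ.

yes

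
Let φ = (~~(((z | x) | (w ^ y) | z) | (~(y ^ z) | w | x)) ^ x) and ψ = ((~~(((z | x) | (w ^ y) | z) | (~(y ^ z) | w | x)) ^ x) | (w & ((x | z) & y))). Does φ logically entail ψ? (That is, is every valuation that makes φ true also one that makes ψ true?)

yes

x | y | z | w || φ | ψ
T | T | T | T || F | T
T | T | T | F || F | F
T | T | F | T || F | T
T | T | F | F || F | F
T | F | T | T || F | F
T | F | T | F || F | F
T | F | F | T || F | F
T | F | F | F || F | F
F | T | T | T || T | T
F | T | T | F || T | T
F | T | F | T || T | T
F | T | F | F || T | T
F | F | T | T || T | T
F | F | T | F || T | T
F | F | F | T || T | T
F | F | F | F || T | T
In every row where φ is true, ψ is also true, so φ ⊨ ψ.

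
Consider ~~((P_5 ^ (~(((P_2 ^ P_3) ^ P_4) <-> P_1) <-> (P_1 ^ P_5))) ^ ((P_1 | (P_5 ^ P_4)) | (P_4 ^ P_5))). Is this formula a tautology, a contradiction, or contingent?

P_1  P_2  P_3  P_4  P_5  |  φ
 T    T    T    T    T   |  T
 T    T    T    T    F   |  T
 T    T    T    F    T   |  F
 T    T    T    F    F   |  F
 T    T    F    T    T   |  F
 T    T    F    T    F   |  F
 T    T    F    F    T   |  T
 T    T    F    F    F   |  T
 T    F    T    T    T   |  F
 T    F    T    T    F   |  F
 T    F    T    F    T   |  T
 T    F    T    F    F   |  T
 T    F    F    T    T   |  T
 T    F    F    T    F   |  T
 T    F    F    F    T   |  F
 T    F    F    F    F   |  F
 F    T    T    T    T   |  F
 F    T    T    T    F   |  T
 F    T    T    F    T   |  F
 F    T    T    F    F   |  T
 F    T    F    T    T   |  T
 F    T    F    T    F   |  F
 F    T    F    F    T   |  T
 F    T    F    F    F   |  F
 F    F    T    T    T   |  T
 F    F    T    T    F   |  F
 F    F    T    F    T   |  T
 F    F    T    F    F   |  F
 F    F    F    T    T   |  F
 F    F    F    T    F   |  T
 F    F    F    F    T   |  F
 F    F    F    F    F   |  T
16 of 32 rows are T, so the formula is contingent.

contingent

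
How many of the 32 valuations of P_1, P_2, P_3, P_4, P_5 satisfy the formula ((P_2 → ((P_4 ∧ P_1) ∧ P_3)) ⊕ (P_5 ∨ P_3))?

 P_1  |  P_2  |  P_3  |  P_4  |  P_5  ||   φ  
 True |  True |  True |  True |  True || False
 True |  True |  True |  True | False || False
 True |  True |  True | False |  True ||  True
 True |  True |  True | False | False ||  True
 True |  True | False |  True |  True ||  True
 True |  True | False |  True | False || False
 True |  True | False | False |  True ||  True
 True |  True | False | False | False || False
 True | False |  True |  True |  True || False
 True | False |  True |  True | False || False
 True | False |  True | False |  True || False
 True | False |  True | False | False || False
 True | False | False |  True |  True || False
 True | False | False |  True | False ||  True
 True | False | False | False |  True || False
 True | False | False | False | False ||  True
False |  True |  True |  True |  True ||  True
False |  True |  True |  True | False ||  True
False |  True |  True | False |  True ||  True
False |  True |  True | False | False ||  True
False |  True | False |  True |  True ||  True
False |  True | False |  True | False || False
False |  True | False | False |  True ||  True
False |  True | False | False | False || False
False | False |  True |  True |  True || False
False | False |  True |  True | False || False
False | False |  True | False |  True || False
False | False |  True | False | False || False
False | False | False |  True |  True || False
False | False | False |  True | False ||  True
False | False | False | False |  True || False
False | False | False | False | False ||  True
The formula is true on 14 of the 32 rows.

14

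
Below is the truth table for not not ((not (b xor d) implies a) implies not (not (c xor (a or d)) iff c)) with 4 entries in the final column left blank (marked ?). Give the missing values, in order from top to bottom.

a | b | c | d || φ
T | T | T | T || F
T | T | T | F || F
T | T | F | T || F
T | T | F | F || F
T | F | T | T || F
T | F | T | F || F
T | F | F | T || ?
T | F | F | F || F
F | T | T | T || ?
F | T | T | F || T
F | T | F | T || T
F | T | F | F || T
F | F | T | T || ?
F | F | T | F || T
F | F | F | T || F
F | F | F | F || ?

F, T, F, T

Row a=T, b=F, c=F, d=T: ((not (b xor d) implies a) implies not (not (c xor (a or d)) iff c)) = F, not ((not (b xor d) implies a) implies not (not (c xor (a or d)) iff c)) = T, so the formula = F.
Row a=F, b=T, c=T, d=T: ((not (b xor d) implies a) implies not (not (c xor (a or d)) iff c)) = T, not ((not (b xor d) implies a) implies not (not (c xor (a or d)) iff c)) = F, so the formula = T.
Row a=F, b=F, c=T, d=T: ((not (b xor d) implies a) implies not (not (c xor (a or d)) iff c)) = F, not ((not (b xor d) implies a) implies not (not (c xor (a or d)) iff c)) = T, so the formula = F.
Row a=F, b=F, c=F, d=F: ((not (b xor d) implies a) implies not (not (c xor (a or d)) iff c)) = T, not ((not (b xor d) implies a) implies not (not (c xor (a or d)) iff c)) = F, so the formula = T.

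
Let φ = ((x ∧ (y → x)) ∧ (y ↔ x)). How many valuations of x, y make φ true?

1

x  y  |  (y → x)  (x ∧ (y → x))  (y ↔ x)  ((x ∧ (y → x)) ∧ (y ↔ x))
1  1  |     1           1           1                 1            
1  0  |     1           1           0                 0            
0  1  |     0           0           0                 0            
0  0  |     1           0           1                 0            
The formula is true on 1 of the 4 rows.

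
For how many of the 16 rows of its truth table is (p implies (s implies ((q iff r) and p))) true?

p  q  r  s  |  φ
0  0  0  0  |  1
0  0  0  1  |  1
0  0  1  0  |  1
0  0  1  1  |  1
0  1  0  0  |  1
0  1  0  1  |  1
0  1  1  0  |  1
0  1  1  1  |  1
1  0  0  0  |  1
1  0  0  1  |  1
1  0  1  0  |  1
1  0  1  1  |  0
1  1  0  0  |  1
1  1  0  1  |  0
1  1  1  0  |  1
1  1  1  1  |  1
The formula is true on 14 of the 16 rows.

14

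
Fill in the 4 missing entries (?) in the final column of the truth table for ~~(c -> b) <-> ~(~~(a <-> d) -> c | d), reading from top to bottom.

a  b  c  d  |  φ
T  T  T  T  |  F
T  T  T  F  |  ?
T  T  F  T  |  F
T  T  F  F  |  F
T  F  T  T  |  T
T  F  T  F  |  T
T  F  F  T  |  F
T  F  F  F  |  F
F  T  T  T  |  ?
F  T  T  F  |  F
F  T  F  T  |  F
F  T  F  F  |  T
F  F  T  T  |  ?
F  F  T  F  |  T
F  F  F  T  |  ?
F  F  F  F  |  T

F, F, T, F

Row a=T, b=T, c=T, d=F: ~~(c -> b) = T, ~(~~(a <-> d) -> c | d) = F, so the formula = F.
Row a=F, b=T, c=T, d=T: ~~(c -> b) = T, ~(~~(a <-> d) -> c | d) = F, so the formula = F.
Row a=F, b=F, c=T, d=T: ~~(c -> b) = F, ~(~~(a <-> d) -> c | d) = F, so the formula = T.
Row a=F, b=F, c=F, d=T: ~~(c -> b) = T, ~(~~(a <-> d) -> c | d) = F, so the formula = F.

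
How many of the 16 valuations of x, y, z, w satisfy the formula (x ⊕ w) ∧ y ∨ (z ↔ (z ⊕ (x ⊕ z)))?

  x   |   y   |   z   |   w   || (x ⊕ w) | ((x ⊕ w) ∧ y) | (x ⊕ z) | (z ⊕ (x ⊕ z)) | (z ↔ (z ⊕ (x ⊕ z))) |   φ  
 True |  True |  True |  True ||  False  |     False     |  False  |      True     |         True        |  True
 True |  True |  True | False ||   True  |      True     |  False  |      True     |         True        |  True
 True |  True | False |  True ||  False  |     False     |   True  |      True     |        False        | False
 True |  True | False | False ||   True  |      True     |   True  |      True     |        False        |  True
 True | False |  True |  True ||  False  |     False     |  False  |      True     |         True        |  True
 True | False |  True | False ||   True  |     False     |  False  |      True     |         True        |  True
 True | False | False |  True ||  False  |     False     |   True  |      True     |        False        | False
 True | False | False | False ||   True  |     False     |   True  |      True     |        False        | False
False |  True |  True |  True ||   True  |      True     |   True  |     False     |        False        |  True
False |  True |  True | False ||  False  |     False     |   True  |     False     |        False        | False
False |  True | False |  True ||   True  |      True     |  False  |     False     |         True        |  True
False |  True | False | False ||  False  |     False     |  False  |     False     |         True        |  True
False | False |  True |  True ||   True  |     False     |   True  |     False     |        False        | False
False | False |  True | False ||  False  |     False     |   True  |     False     |        False        | False
False | False | False |  True ||   True  |     False     |  False  |     False     |         True        |  True
False | False | False | False ||  False  |     False     |  False  |     False     |         True        |  True
The formula is true on 10 of the 16 rows.

10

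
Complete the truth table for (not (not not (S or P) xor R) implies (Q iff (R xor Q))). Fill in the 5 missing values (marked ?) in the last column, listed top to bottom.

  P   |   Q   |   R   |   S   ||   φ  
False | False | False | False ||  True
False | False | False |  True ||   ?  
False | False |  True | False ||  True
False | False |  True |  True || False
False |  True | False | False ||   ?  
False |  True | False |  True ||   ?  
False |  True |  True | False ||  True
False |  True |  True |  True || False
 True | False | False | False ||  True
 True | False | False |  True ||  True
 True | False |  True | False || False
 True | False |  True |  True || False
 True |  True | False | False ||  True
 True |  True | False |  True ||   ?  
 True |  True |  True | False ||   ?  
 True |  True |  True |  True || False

True, True, True, True, False

Row P=False, Q=False, R=False, S=True: not (not not (S or P) xor R) = False, (Q iff (R xor Q)) = True, so the formula = True.
Row P=False, Q=True, R=False, S=False: not (not not (S or P) xor R) = True, (Q iff (R xor Q)) = True, so the formula = True.
Row P=False, Q=True, R=False, S=True: not (not not (S or P) xor R) = False, (Q iff (R xor Q)) = True, so the formula = True.
Row P=True, Q=True, R=False, S=True: not (not not (S or P) xor R) = False, (Q iff (R xor Q)) = True, so the formula = True.
Row P=True, Q=True, R=True, S=False: not (not not (S or P) xor R) = True, (Q iff (R xor Q)) = False, so the formula = False.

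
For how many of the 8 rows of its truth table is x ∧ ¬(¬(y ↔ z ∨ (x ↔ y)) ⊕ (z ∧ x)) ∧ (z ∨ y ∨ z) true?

x | y | z || (x ↔ y) | (z ∨ (x ↔ y)) | (y ↔ (z ∨ (x ↔ y))) | ¬(y ↔ (z ∨ (x ↔ y))) | (z ∧ x) | (z ∨ y ∨ z) | φ
F | F | F ||    T    |       T       |          F          |          T           |    F    |      F      | F
F | F | T ||    T    |       T       |          F          |          T           |    F    |      T      | F
F | T | F ||    F    |       F       |          F          |          T           |    F    |      T      | F
F | T | T ||    F    |       T       |          T          |          F           |    F    |      T      | F
T | F | F ||    F    |       F       |          T          |          F           |    F    |      F      | F
T | F | T ||    F    |       T       |          F          |          T           |    T    |      T      | T
T | T | F ||    T    |       T       |          T          |          F           |    F    |      T      | T
T | T | T ||    T    |       T       |          T          |          F           |    T    |      T      | F
The formula is true on 2 of the 8 rows.

2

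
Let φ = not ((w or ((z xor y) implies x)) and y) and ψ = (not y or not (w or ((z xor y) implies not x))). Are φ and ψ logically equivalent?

  x   |   y   |   z   |   w   |   φ   |   ψ  
----- | ----- | ----- | ----- | ----- | -----
 True |  True |  True |  True | False | False
 True |  True |  True | False | False | False
 True |  True | False |  True | False | False
 True |  True | False | False | False |  True
 True | False |  True |  True |  True |  True
 True | False |  True | False |  True |  True
 True | False | False |  True |  True |  True
 True | False | False | False |  True |  True
False |  True |  True |  True | False | False
False |  True |  True | False | False | False
False |  True | False |  True | False | False
False |  True | False | False |  True | False
False | False |  True |  True |  True |  True
False | False |  True | False |  True |  True
False | False | False |  True |  True |  True
False | False | False | False |  True |  True
The columns differ at x=True, y=True, z=False, w=False (φ=False, ψ=True), so they are not equivalent.

not equivalent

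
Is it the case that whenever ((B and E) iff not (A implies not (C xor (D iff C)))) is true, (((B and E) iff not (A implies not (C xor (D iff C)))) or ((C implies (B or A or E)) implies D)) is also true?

yes

A  B  C  D  E  |  φ  ψ
1  1  1  1  1  |  0  1
1  1  1  1  0  |  1  1
1  1  1  0  1  |  1  1
1  1  1  0  0  |  0  0
1  1  0  1  1  |  0  1
1  1  0  1  0  |  1  1
1  1  0  0  1  |  1  1
1  1  0  0  0  |  0  0
1  0  1  1  1  |  1  1
1  0  1  1  0  |  1  1
1  0  1  0  1  |  0  0
1  0  1  0  0  |  0  0
1  0  0  1  1  |  1  1
1  0  0  1  0  |  1  1
1  0  0  0  1  |  0  0
1  0  0  0  0  |  0  0
0  1  1  1  1  |  0  1
0  1  1  1  0  |  1  1
0  1  1  0  1  |  0  0
0  1  1  0  0  |  1  1
0  1  0  1  1  |  0  1
0  1  0  1  0  |  1  1
0  1  0  0  1  |  0  0
0  1  0  0  0  |  1  1
0  0  1  1  1  |  1  1
0  0  1  1  0  |  1  1
0  0  1  0  1  |  1  1
0  0  1  0  0  |  1  1
0  0  0  1  1  |  1  1
0  0  0  1  0  |  1  1
0  0  0  0  1  |  1  1
0  0  0  0  0  |  1  1
In every row where φ is true, ψ is also true, so φ ⊨ ψ.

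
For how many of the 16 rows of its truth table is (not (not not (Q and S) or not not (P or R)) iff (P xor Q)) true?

P | Q | R | S | (Q and S) | not (Q and S) | not not (Q and S) | (P or R) | not (P or R) | not not (P or R) | (P xor Q) | φ
- | - | - | - | --------- | ------------- | ----------------- | -------- | ------------ | ---------------- | --------- | -
1 | 1 | 1 | 1 |     1     |       0       |         1         |    1     |      0       |        1         |     0     | 1
1 | 1 | 1 | 0 |     0     |       1       |         0         |    1     |      0       |        1         |     0     | 1
1 | 1 | 0 | 1 |     1     |       0       |         1         |    1     |      0       |        1         |     0     | 1
1 | 1 | 0 | 0 |     0     |       1       |         0         |    1     |      0       |        1         |     0     | 1
1 | 0 | 1 | 1 |     0     |       1       |         0         |    1     |      0       |        1         |     1     | 0
1 | 0 | 1 | 0 |     0     |       1       |         0         |    1     |      0       |        1         |     1     | 0
1 | 0 | 0 | 1 |     0     |       1       |         0         |    1     |      0       |        1         |     1     | 0
1 | 0 | 0 | 0 |     0     |       1       |         0         |    1     |      0       |        1         |     1     | 0
0 | 1 | 1 | 1 |     1     |       0       |         1         |    1     |      0       |        1         |     1     | 0
0 | 1 | 1 | 0 |     0     |       1       |         0         |    1     |      0       |        1         |     1     | 0
0 | 1 | 0 | 1 |     1     |       0       |         1         |    0     |      1       |        0         |     1     | 0
0 | 1 | 0 | 0 |     0     |       1       |         0         |    0     |      1       |        0         |     1     | 1
0 | 0 | 1 | 1 |     0     |       1       |         0         |    1     |      0       |        1         |     0     | 1
0 | 0 | 1 | 0 |     0     |       1       |         0         |    1     |      0       |        1         |     0     | 1
0 | 0 | 0 | 1 |     0     |       1       |         0         |    0     |      1       |        0         |     0     | 0
0 | 0 | 0 | 0 |     0     |       1       |         0         |    0     |      1       |        0         |     0     | 0
The formula is true on 7 of the 16 rows.

7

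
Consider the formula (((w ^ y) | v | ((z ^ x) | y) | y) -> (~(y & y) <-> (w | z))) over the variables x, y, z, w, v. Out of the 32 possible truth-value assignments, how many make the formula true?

17

x | y | z | w | v || φ
F | F | F | F | F || T
F | F | F | F | T || F
F | F | F | T | F || T
F | F | F | T | T || T
F | F | T | F | F || T
F | F | T | F | T || T
F | F | T | T | F || T
F | F | T | T | T || T
F | T | F | F | F || T
F | T | F | F | T || T
F | T | F | T | F || F
F | T | F | T | T || F
F | T | T | F | F || F
F | T | T | F | T || F
F | T | T | T | F || F
F | T | T | T | T || F
T | F | F | F | F || F
T | F | F | F | T || F
T | F | F | T | F || T
T | F | F | T | T || T
T | F | T | F | F || T
T | F | T | F | T || T
T | F | T | T | F || T
T | F | T | T | T || T
T | T | F | F | F || T
T | T | F | F | T || T
T | T | F | T | F || F
T | T | F | T | T || F
T | T | T | F | F || F
T | T | T | F | T || F
T | T | T | T | F || F
T | T | T | T | T || F
The formula is true on 17 of the 32 rows.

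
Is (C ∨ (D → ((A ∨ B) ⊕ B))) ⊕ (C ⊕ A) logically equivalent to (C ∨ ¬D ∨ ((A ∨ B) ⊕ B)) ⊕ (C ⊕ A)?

equivalent

A | B | C | D || φ | ψ
F | F | F | F || T | T
F | F | F | T || F | F
F | F | T | F || F | F
F | F | T | T || F | F
F | T | F | F || T | T
F | T | F | T || F | F
F | T | T | F || F | F
F | T | T | T || F | F
T | F | F | F || F | F
T | F | F | T || F | F
T | F | T | F || T | T
T | F | T | T || T | T
T | T | F | F || F | F
T | T | F | T || T | T
T | T | T | F || T | T
T | T | T | T || T | T
The columns for φ and ψ agree on every row, so they are logically equivalent.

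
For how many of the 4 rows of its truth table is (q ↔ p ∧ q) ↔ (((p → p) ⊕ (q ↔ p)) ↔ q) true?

1

p | q | φ
- | - | -
F | F | T
F | T | F
T | F | F
T | T | F
The formula is true on 1 of the 4 rows.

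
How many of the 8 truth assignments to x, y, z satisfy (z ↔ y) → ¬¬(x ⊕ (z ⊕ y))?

  x      y      z    |  (z ↔ y)  (z ⊕ y)  (x ⊕ (z ⊕ y))  ¬(x ⊕ (z ⊕ y))  ¬¬(x ⊕ (z ⊕ y))  ((z ↔ y) → ¬¬(x ⊕ (z ⊕ y)))
 True   True   True  |    True    False        True          False             True                   True           
 True   True  False  |   False     True       False           True            False                   True           
 True  False   True  |   False     True       False           True            False                   True           
 True  False  False  |    True    False        True          False             True                   True           
False   True   True  |    True    False       False           True            False                  False           
False   True  False  |   False     True        True          False             True                   True           
False  False   True  |   False     True        True          False             True                   True           
False  False  False  |    True    False       False           True            False                  False           
The formula is true on 6 of the 8 rows.

6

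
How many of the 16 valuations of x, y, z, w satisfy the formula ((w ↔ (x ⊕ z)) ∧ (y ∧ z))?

2

x | y | z | w | (x ⊕ z) | (w ↔ (x ⊕ z)) | (y ∧ z) | ((w ↔ (x ⊕ z)) ∧ (y ∧ z))
- | - | - | - | ------- | ------------- | ------- | -------------------------
1 | 1 | 1 | 1 |    0    |       0       |    1    |             0            
1 | 1 | 1 | 0 |    0    |       1       |    1    |             1            
1 | 1 | 0 | 1 |    1    |       1       |    0    |             0            
1 | 1 | 0 | 0 |    1    |       0       |    0    |             0            
1 | 0 | 1 | 1 |    0    |       0       |    0    |             0            
1 | 0 | 1 | 0 |    0    |       1       |    0    |             0            
1 | 0 | 0 | 1 |    1    |       1       |    0    |             0            
1 | 0 | 0 | 0 |    1    |       0       |    0    |             0            
0 | 1 | 1 | 1 |    1    |       1       |    1    |             1            
0 | 1 | 1 | 0 |    1    |       0       |    1    |             0            
0 | 1 | 0 | 1 |    0    |       0       |    0    |             0            
0 | 1 | 0 | 0 |    0    |       1       |    0    |             0            
0 | 0 | 1 | 1 |    1    |       1       |    0    |             0            
0 | 0 | 1 | 0 |    1    |       0       |    0    |             0            
0 | 0 | 0 | 1 |    0    |       0       |    0    |             0            
0 | 0 | 0 | 0 |    0    |       1       |    0    |             0            
The formula is true on 2 of the 16 rows.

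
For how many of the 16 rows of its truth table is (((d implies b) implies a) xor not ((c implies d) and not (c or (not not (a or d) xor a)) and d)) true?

a  b  c  d  |  (d implies b)  ((d implies b) implies a)  (c implies d)  (a or d)  not (a or d)  not not (a or d)  (not not (a or d) xor a)  φ
F  F  F  F  |        T                    F                    T           F           T               F                     F              T
F  F  F  T  |        F                    T                    T           T           F               T                     T              F
F  F  T  F  |        T                    F                    F           F           T               F                     F              T
F  F  T  T  |        F                    T                    T           T           F               T                     T              F
F  T  F  F  |        T                    F                    T           F           T               F                     F              T
F  T  F  T  |        T                    F                    T           T           F               T                     T              T
F  T  T  F  |        T                    F                    F           F           T               F                     F              T
F  T  T  T  |        T                    F                    T           T           F               T                     T              T
T  F  F  F  |        T                    T                    T           T           F               T                     F              F
T  F  F  T  |        F                    T                    T           T           F               T                     F              T
T  F  T  F  |        T                    T                    F           T           F               T                     F              F
T  F  T  T  |        F                    T                    T           T           F               T                     F              F
T  T  F  F  |        T                    T                    T           T           F               T                     F              F
T  T  F  T  |        T                    T                    T           T           F               T                     F              T
T  T  T  F  |        T                    T                    F           T           F               T                     F              F
T  T  T  T  |        T                    T                    T           T           F               T                     F              F
The formula is true on 8 of the 16 rows.

8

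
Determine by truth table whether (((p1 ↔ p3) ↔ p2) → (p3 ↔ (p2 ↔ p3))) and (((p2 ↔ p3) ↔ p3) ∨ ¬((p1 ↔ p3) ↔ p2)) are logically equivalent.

p1  p2  p3  |  φ  ψ
T   T   T   |  T  T
T   T   F   |  T  T
T   F   T   |  T  T
T   F   F   |  F  F
F   T   T   |  T  T
F   T   F   |  T  T
F   F   T   |  F  F
F   F   F   |  T  T
The columns for φ and ψ agree on every row, so they are logically equivalent.

equivalent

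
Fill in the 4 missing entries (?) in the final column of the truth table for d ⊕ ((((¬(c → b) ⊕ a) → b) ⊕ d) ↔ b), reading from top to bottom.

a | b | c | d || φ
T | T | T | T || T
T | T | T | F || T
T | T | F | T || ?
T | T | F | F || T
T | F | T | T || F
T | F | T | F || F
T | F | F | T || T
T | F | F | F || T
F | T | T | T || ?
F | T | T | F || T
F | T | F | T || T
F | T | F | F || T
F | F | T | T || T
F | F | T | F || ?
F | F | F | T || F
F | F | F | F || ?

Row a=T, b=T, c=F, d=T: ((((¬(c → b) ⊕ a) → b) ⊕ d) ↔ b) = F, so the formula = T.
Row a=F, b=T, c=T, d=T: ((((¬(c → b) ⊕ a) → b) ⊕ d) ↔ b) = F, so the formula = T.
Row a=F, b=F, c=T, d=F: ((((¬(c → b) ⊕ a) → b) ⊕ d) ↔ b) = T, so the formula = T.
Row a=F, b=F, c=F, d=F: ((((¬(c → b) ⊕ a) → b) ⊕ d) ↔ b) = F, so the formula = F.

T, T, T, F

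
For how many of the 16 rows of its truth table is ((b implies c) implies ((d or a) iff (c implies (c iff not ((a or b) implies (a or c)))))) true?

9

a  b  c  d  |  (b implies c)  (d or a)  (a or b)  (a or c)  ((a or b) implies (a or c))  φ
1  1  1  1  |        1           1         1         1                   1               0
1  1  1  0  |        1           1         1         1                   1               0
1  1  0  1  |        0           1         1         1                   1               1
1  1  0  0  |        0           1         1         1                   1               1
1  0  1  1  |        1           1         1         1                   1               0
1  0  1  0  |        1           1         1         1                   1               0
1  0  0  1  |        1           1         1         1                   1               1
1  0  0  0  |        1           1         1         1                   1               1
0  1  1  1  |        1           1         1         1                   1               0
0  1  1  0  |        1           0         1         1                   1               1
0  1  0  1  |        0           1         1         0                   0               1
0  1  0  0  |        0           0         1         0                   0               1
0  0  1  1  |        1           1         0         1                   1               0
0  0  1  0  |        1           0         0         1                   1               1
0  0  0  1  |        1           1         0         0                   1               1
0  0  0  0  |        1           0         0         0                   1               0
The formula is true on 9 of the 16 rows.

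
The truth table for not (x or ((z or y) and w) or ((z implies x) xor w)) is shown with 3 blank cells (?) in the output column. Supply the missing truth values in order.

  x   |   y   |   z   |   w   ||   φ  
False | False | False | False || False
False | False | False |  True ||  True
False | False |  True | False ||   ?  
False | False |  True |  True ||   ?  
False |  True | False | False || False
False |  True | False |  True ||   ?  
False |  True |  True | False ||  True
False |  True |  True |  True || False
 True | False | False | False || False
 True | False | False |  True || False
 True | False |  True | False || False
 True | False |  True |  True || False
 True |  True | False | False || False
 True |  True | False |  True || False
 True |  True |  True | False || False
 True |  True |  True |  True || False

True, False, False

Row x=False, y=False, z=True, w=False: ((z or y) and w) = False, ((z implies x) xor w) = False, (x or ((z or y) and w) or ((z implies x) xor w)) = False, so the formula = True.
Row x=False, y=False, z=True, w=True: ((z or y) and w) = True, ((z implies x) xor w) = True, (x or ((z or y) and w) or ((z implies x) xor w)) = True, so the formula = False.
Row x=False, y=True, z=False, w=True: ((z or y) and w) = True, ((z implies x) xor w) = False, (x or ((z or y) and w) or ((z implies x) xor w)) = True, so the formula = False.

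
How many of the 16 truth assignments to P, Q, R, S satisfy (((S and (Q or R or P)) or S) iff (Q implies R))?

P | Q | R | S || (Q or R or P) | (S and (Q or R or P)) | ((S and (Q or R or P)) or S) | (Q implies R) | φ
1 | 1 | 1 | 1 ||       1       |           1           |              1               |       1       | 1
1 | 1 | 1 | 0 ||       1       |           0           |              0               |       1       | 0
1 | 1 | 0 | 1 ||       1       |           1           |              1               |       0       | 0
1 | 1 | 0 | 0 ||       1       |           0           |              0               |       0       | 1
1 | 0 | 1 | 1 ||       1       |           1           |              1               |       1       | 1
1 | 0 | 1 | 0 ||       1       |           0           |              0               |       1       | 0
1 | 0 | 0 | 1 ||       1       |           1           |              1               |       1       | 1
1 | 0 | 0 | 0 ||       1       |           0           |              0               |       1       | 0
0 | 1 | 1 | 1 ||       1       |           1           |              1               |       1       | 1
0 | 1 | 1 | 0 ||       1       |           0           |              0               |       1       | 0
0 | 1 | 0 | 1 ||       1       |           1           |              1               |       0       | 0
0 | 1 | 0 | 0 ||       1       |           0           |              0               |       0       | 1
0 | 0 | 1 | 1 ||       1       |           1           |              1               |       1       | 1
0 | 0 | 1 | 0 ||       1       |           0           |              0               |       1       | 0
0 | 0 | 0 | 1 ||       0       |           0           |              1               |       1       | 1
0 | 0 | 0 | 0 ||       0       |           0           |              0               |       1       | 0
The formula is true on 8 of the 16 rows.

8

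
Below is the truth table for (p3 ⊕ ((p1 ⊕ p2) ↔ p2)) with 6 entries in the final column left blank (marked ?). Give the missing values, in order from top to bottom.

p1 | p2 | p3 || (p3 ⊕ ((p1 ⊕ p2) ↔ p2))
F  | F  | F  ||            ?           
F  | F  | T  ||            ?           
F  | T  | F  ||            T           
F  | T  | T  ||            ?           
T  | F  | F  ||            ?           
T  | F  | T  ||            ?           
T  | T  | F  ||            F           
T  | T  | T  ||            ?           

T, F, F, F, T, T

Row p1=F, p2=F, p3=F: ((p1 ⊕ p2) ↔ p2) = T, so (p3 ⊕ ((p1 ⊕ p2) ↔ p2)) = T.
Row p1=F, p2=F, p3=T: ((p1 ⊕ p2) ↔ p2) = T, so (p3 ⊕ ((p1 ⊕ p2) ↔ p2)) = F.
Row p1=F, p2=T, p3=T: ((p1 ⊕ p2) ↔ p2) = T, so (p3 ⊕ ((p1 ⊕ p2) ↔ p2)) = F.
Row p1=T, p2=F, p3=F: ((p1 ⊕ p2) ↔ p2) = F, so (p3 ⊕ ((p1 ⊕ p2) ↔ p2)) = F.
Row p1=T, p2=F, p3=T: ((p1 ⊕ p2) ↔ p2) = F, so (p3 ⊕ ((p1 ⊕ p2) ↔ p2)) = T.
Row p1=T, p2=T, p3=T: ((p1 ⊕ p2) ↔ p2) = F, so (p3 ⊕ ((p1 ⊕ p2) ↔ p2)) = T.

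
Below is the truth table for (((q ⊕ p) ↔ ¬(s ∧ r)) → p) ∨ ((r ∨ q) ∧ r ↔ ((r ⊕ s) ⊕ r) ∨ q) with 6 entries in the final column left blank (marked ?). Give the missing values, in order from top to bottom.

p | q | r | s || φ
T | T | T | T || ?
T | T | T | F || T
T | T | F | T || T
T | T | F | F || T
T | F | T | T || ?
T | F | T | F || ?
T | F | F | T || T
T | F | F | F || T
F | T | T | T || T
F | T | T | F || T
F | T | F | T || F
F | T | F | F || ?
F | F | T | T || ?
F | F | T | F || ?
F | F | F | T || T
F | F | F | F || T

Row p=T, q=T, r=T, s=T: (((q ⊕ p) ↔ ¬(s ∧ r)) → p) = T, ((r ∨ q) ∧ r ↔ ((r ⊕ s) ⊕ r) ∨ q) = T, so the formula = T.
Row p=T, q=F, r=T, s=T: (((q ⊕ p) ↔ ¬(s ∧ r)) → p) = T, ((r ∨ q) ∧ r ↔ ((r ⊕ s) ⊕ r) ∨ q) = T, so the formula = T.
Row p=T, q=F, r=T, s=F: (((q ⊕ p) ↔ ¬(s ∧ r)) → p) = T, ((r ∨ q) ∧ r ↔ ((r ⊕ s) ⊕ r) ∨ q) = F, so the formula = T.
Row p=F, q=T, r=F, s=F: (((q ⊕ p) ↔ ¬(s ∧ r)) → p) = F, ((r ∨ q) ∧ r ↔ ((r ⊕ s) ⊕ r) ∨ q) = F, so the formula = F.
Row p=F, q=F, r=T, s=T: (((q ⊕ p) ↔ ¬(s ∧ r)) → p) = F, ((r ∨ q) ∧ r ↔ ((r ⊕ s) ⊕ r) ∨ q) = T, so the formula = T.
Row p=F, q=F, r=T, s=F: (((q ⊕ p) ↔ ¬(s ∧ r)) → p) = T, ((r ∨ q) ∧ r ↔ ((r ⊕ s) ⊕ r) ∨ q) = F, so the formula = T.

T, T, T, F, T, T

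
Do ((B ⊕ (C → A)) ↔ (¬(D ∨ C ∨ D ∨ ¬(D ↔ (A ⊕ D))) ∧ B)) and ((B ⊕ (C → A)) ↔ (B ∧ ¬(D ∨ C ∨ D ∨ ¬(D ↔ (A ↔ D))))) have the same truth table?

not equivalent

A | B | C | D || φ | ψ
T | T | T | T || T | T
T | T | T | F || T | T
T | T | F | T || T | T
T | T | F | F || T | F
T | F | T | T || F | F
T | F | T | F || F | F
T | F | F | T || F | F
T | F | F | F || F | F
F | T | T | T || F | F
F | T | T | F || F | F
F | T | F | T || T | T
F | T | F | F || F | T
F | F | T | T || T | T
F | F | T | F || T | T
F | F | F | T || F | F
F | F | F | F || F | F
The columns differ at A=T, B=T, C=F, D=F (φ=T, ψ=F), so they are not equivalent.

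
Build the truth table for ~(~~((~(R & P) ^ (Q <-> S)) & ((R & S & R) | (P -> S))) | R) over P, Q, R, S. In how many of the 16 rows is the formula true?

P | Q | R | S | φ
- | - | - | - | -
1 | 1 | 1 | 1 | 0
1 | 1 | 1 | 0 | 0
1 | 1 | 0 | 1 | 1
1 | 1 | 0 | 0 | 1
1 | 0 | 1 | 1 | 0
1 | 0 | 1 | 0 | 0
1 | 0 | 0 | 1 | 0
1 | 0 | 0 | 0 | 1
0 | 1 | 1 | 1 | 0
0 | 1 | 1 | 0 | 0
0 | 1 | 0 | 1 | 1
0 | 1 | 0 | 0 | 0
0 | 0 | 1 | 1 | 0
0 | 0 | 1 | 0 | 0
0 | 0 | 0 | 1 | 0
0 | 0 | 0 | 0 | 1
The formula is true on 5 of the 16 rows.

5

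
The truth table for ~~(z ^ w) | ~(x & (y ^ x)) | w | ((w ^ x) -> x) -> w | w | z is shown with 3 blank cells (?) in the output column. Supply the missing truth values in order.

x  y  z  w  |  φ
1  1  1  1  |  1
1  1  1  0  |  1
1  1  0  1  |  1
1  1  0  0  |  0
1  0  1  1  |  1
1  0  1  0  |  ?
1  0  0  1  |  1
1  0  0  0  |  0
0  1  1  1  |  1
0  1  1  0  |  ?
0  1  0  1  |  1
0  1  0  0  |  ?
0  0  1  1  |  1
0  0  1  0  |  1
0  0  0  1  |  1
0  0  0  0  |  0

1, 1, 0

Row x=1, y=0, z=1, w=0: (~~(z ^ w) | ~(x & (y ^ x)) | w | ((w ^ x) -> x)) = 1, (w | w | z) = 1, so the formula = 1.
Row x=0, y=1, z=1, w=0: (~~(z ^ w) | ~(x & (y ^ x)) | w | ((w ^ x) -> x)) = 1, (w | w | z) = 1, so the formula = 1.
Row x=0, y=1, z=0, w=0: (~~(z ^ w) | ~(x & (y ^ x)) | w | ((w ^ x) -> x)) = 1, (w | w | z) = 0, so the formula = 0.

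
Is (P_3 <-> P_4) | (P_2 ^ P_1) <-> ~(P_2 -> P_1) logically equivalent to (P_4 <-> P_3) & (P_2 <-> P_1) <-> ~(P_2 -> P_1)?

not equivalent

P_1 | P_2 | P_3 | P_4 || φ | ψ
 T  |  T  |  T  |  T  || F | F
 T  |  T  |  T  |  F  || T | T
 T  |  T  |  F  |  T  || T | T
 T  |  T  |  F  |  F  || F | F
 T  |  F  |  T  |  T  || F | T
 T  |  F  |  T  |  F  || F | T
 T  |  F  |  F  |  T  || F | T
 T  |  F  |  F  |  F  || F | T
 F  |  T  |  T  |  T  || T | F
 F  |  T  |  T  |  F  || T | F
 F  |  T  |  F  |  T  || T | F
 F  |  T  |  F  |  F  || T | F
 F  |  F  |  T  |  T  || F | F
 F  |  F  |  T  |  F  || T | T
 F  |  F  |  F  |  T  || T | T
 F  |  F  |  F  |  F  || F | F
The columns differ at P_1=T, P_2=F, P_3=T, P_4=T (φ=F, ψ=T), so they are not equivalent.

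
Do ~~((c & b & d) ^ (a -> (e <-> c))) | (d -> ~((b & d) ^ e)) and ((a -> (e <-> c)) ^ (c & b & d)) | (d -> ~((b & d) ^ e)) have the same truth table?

a | b | c | d | e || φ | ψ
F | F | F | F | F || T | T
F | F | F | F | T || T | T
F | F | F | T | F || T | T
F | F | F | T | T || T | T
F | F | T | F | F || T | T
F | F | T | F | T || T | T
F | F | T | T | F || T | T
F | F | T | T | T || T | T
F | T | F | F | F || T | T
F | T | F | F | T || T | T
F | T | F | T | F || T | T
F | T | F | T | T || T | T
F | T | T | F | F || T | T
F | T | T | F | T || T | T
F | T | T | T | F || F | F
F | T | T | T | T || T | T
T | F | F | F | F || T | T
T | F | F | F | T || T | T
T | F | F | T | F || T | T
T | F | F | T | T || F | F
T | F | T | F | F || T | T
T | F | T | F | T || T | T
T | F | T | T | F || T | T
T | F | T | T | T || T | T
T | T | F | F | F || T | T
T | T | F | F | T || T | T
T | T | F | T | F || T | T
T | T | F | T | T || T | T
T | T | T | F | F || T | T
T | T | T | F | T || T | T
T | T | T | T | F || T | T
T | T | T | T | T || T | T
The columns for φ and ψ agree on every row, so they are logically equivalent.

equivalent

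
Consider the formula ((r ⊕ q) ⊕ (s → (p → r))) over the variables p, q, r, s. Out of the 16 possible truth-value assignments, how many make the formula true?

p | q | r | s || ((r ⊕ q) ⊕ (s → (p → r)))
F | F | F | F ||             T            
F | F | F | T ||             T            
F | F | T | F ||             F            
F | F | T | T ||             F            
F | T | F | F ||             F            
F | T | F | T ||             F            
F | T | T | F ||             T            
F | T | T | T ||             T            
T | F | F | F ||             T            
T | F | F | T ||             F            
T | F | T | F ||             F            
T | F | T | T ||             F            
T | T | F | F ||             F            
T | T | F | T ||             T            
T | T | T | F ||             T            
T | T | T | T ||             T            
The formula is true on 8 of the 16 rows.

8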